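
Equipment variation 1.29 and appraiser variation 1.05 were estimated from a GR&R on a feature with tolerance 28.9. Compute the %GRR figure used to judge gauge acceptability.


GRR = sqrt(EV^2 + AV^2) = sqrt(1.29^2 + 1.05^2) = 1.66331
%GRR = GRR / tol * 100 = 1.66331 / 28.9 * 100
%GRR = 5.7554

5.7554


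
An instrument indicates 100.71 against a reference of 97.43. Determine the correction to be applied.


Correction = standard - reading
= 97.43 - 100.71
= -3.2800

-3.2800


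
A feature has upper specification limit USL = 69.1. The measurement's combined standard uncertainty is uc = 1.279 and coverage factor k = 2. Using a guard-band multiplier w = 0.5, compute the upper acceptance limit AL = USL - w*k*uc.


U = k * uc = 2 * 1.279 = 2.558
guard band g = w * U = 0.5 * 2.558 = 1.279
AL = USL - g = 69.1 - 1.279
AL = 67.8210

67.8210


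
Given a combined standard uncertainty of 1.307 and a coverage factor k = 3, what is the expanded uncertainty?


U = k * uc
U = 3 * 1.307
U = 3.9210

3.9210


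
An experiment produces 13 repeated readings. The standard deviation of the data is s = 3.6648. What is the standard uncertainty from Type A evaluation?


u_A = s / sqrt(n)
u_A = 3.6648 / sqrt(13)
u_A = 3.6648 / 3.6055513
u_A = 1.0164

1.0164


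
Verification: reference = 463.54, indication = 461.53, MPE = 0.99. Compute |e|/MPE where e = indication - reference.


e = indication - reference = 461.53 - 463.54 = -2.0100
|e| = 2.0100
ratio = |e| / MPE = 2.0100 / 0.99
ratio = 2.0303

2.0303


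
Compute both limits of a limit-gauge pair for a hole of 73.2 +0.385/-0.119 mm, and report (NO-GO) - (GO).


GO = nominal - lower_tol (smallest hole = maximum material condition)
GO = 73.2 - 0.119 = 73.081
NO-GO = nominal + upper_tol (largest hole = least material condition)
NO-GO = 73.2 + 0.385 = 73.585
spread = NO-GO - GO = 73.585 - 73.081 = 0.5040

0.5040


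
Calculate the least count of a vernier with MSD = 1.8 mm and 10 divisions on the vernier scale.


LC = MSD / n_div
= 1.8 / 10
= 0.1800

0.1800


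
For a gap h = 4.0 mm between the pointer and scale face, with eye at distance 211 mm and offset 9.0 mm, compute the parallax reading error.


error = h * offset / d
= 4.0 * 9.0 / 211
= 0.1706

0.1706


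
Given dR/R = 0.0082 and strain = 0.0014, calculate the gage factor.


GF = (dR/R) / epsilon
= 0.0082 / 0.0014
= 5.8571

5.8571


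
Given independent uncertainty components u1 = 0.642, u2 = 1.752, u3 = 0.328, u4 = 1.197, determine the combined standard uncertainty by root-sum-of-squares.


uc = sqrt(0.642^2 + 1.752^2 + 0.328^2 + 1.197^2)
uc = sqrt(5.022061)
uc = 2.2410

2.2410


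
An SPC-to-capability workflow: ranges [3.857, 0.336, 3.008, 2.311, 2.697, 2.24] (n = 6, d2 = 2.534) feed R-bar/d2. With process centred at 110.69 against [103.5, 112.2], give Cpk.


R_bar = (3.857 + 0.336 + 3.008 + 2.311 + 2.697 + 2.24) / 6 = 2.4081667
sigma = R_bar / d2 = 2.4081667 / 2.534 = 0.95034203
Cp = (USL - LSL)/(6*sigma) = (112.2 - 103.5)/(6*0.95034203) = 1.5258
Cpu = (112.2 - 110.69)/(3*0.95034203) = 0.5296
Cpl = (110.69 - 103.5)/(3*0.95034203) = 2.5219
Cpk = min(Cpu, Cpl) = 0.5296

0.5296


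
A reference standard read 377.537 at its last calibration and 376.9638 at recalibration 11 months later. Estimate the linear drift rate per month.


rate = (v2 - v1) / months
= (376.9638 - 377.537) / 11
= -0.5732 / 11
= -0.0521

-0.0521


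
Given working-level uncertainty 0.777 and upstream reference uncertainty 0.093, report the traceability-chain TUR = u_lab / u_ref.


TUR = u_lab / u_ref
= 0.777 / 0.093
= 8.3548

8.3548


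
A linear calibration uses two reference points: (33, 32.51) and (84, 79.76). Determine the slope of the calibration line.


slope = (y2 - y1) / (x2 - x1)
= (79.76 - 32.51) / (84 - 33)
= 47.2500 / 51
= 0.9265

0.9265


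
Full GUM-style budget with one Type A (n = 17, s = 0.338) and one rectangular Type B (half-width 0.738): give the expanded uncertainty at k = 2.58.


u_A = s / sqrt(n) = 0.338 / sqrt(17) = 0.081977041
u_B = half_width / sqrt(3) = 0.738 / sqrt(3) = 0.4260845
uc = sqrt(u_A^2 + u_B^2) = sqrt(0.081977041^2 + 0.4260845^2) = 0.43389888
U = k * uc = 2.58 * 0.43389888
U = 1.1195

1.1195


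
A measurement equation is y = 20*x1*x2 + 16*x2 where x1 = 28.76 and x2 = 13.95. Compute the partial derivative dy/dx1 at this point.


y = 20*x1*x2 + 16*x2
dy/dx1 = 20*x2
Evaluate at x2 = 13.95: c1 = 20 * 13.95
c1 = 279.0000

279.0000


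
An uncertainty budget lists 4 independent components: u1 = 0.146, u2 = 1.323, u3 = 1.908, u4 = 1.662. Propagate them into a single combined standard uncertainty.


uc = sqrt(0.146^2 + 1.323^2 + 1.908^2 + 1.662^2)
uc = sqrt(8.174353)
uc = 2.8591

2.8591


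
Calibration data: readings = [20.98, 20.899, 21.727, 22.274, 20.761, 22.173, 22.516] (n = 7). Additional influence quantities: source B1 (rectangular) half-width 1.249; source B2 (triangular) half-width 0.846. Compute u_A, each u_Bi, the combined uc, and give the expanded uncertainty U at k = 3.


mean = (20.98 + 20.899 + 21.727 + 22.274 + 20.761 + 22.173 + 22.516) / 7 = 21.61857143
s = sqrt(sum((x - mean)^2)/(n-1)) = 0.7320175
u_A = s / sqrt(n) = 0.7320175 / sqrt(7) = 0.27667661
u_B1 = 1.249 / sqrt(3) = 0.72111049
u_B2 = 0.846 / sqrt(6) = 0.34537805
uc = sqrt(0.27667661^2 + 0.72111049^2 + 0.34537805^2) = 0.84607109
U = k * uc = 3 * 0.84607109
U = 2.5382

2.5382


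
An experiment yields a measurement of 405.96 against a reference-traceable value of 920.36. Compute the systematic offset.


Systematic error = measured - true
= 405.96 - 920.36
= -514.4000

-514.4000


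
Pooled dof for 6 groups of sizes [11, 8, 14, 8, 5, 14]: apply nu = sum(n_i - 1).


nu = sum_i (n_i - 1)
nu = ((11 - 1) + (8 - 1) + (14 - 1) + (8 - 1) + (5 - 1) + (14 - 1))
nu = 10 + 7 + 13 + 7 + 4 + 13
nu = 54

54


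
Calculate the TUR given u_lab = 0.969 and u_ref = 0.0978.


TUR = u_lab / u_ref
= 0.969 / 0.0978
= 9.9080

9.9080


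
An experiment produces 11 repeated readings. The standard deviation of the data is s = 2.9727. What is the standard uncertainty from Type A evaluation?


u_A = s / sqrt(n)
u_A = 2.9727 / sqrt(11)
u_A = 2.9727 / 3.3166248
u_A = 0.8963

0.8963


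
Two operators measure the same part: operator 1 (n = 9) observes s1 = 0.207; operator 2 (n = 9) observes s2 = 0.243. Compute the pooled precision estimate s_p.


s_p = sqrt(((n1-1)*s1^2 + (n2-1)*s2^2) / (n1+n2-2))
numerator = (9-1)*0.207^2 + (9-1)*0.243^2 = 0.342792 + 0.472392 = 0.815184
denominator = 9 + 9 - 2 = 16
s_p^2 = 0.815184 / 16 = 0.050949
s_p = sqrt(0.050949) = 0.2257

0.2257


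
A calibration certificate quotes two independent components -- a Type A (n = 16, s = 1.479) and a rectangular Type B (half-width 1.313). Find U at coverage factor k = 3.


u_A = s / sqrt(n) = 1.479 / sqrt(16) = 0.36975
u_B = half_width / sqrt(3) = 1.313 / sqrt(3) = 0.7580609
uc = sqrt(u_A^2 + u_B^2) = sqrt(0.36975^2 + 0.7580609^2) = 0.84342836
U = k * uc = 3 * 0.84342836
U = 2.5303

2.5303


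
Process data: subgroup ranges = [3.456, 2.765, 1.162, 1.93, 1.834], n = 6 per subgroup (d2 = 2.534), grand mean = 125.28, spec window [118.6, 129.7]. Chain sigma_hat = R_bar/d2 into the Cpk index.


R_bar = (3.456 + 2.765 + 1.162 + 1.93 + 1.834) / 5 = 2.2294
sigma = R_bar / d2 = 2.2294 / 2.534 = 0.87979479
Cp = (USL - LSL)/(6*sigma) = (129.7 - 118.6)/(6*0.87979479) = 2.1028
Cpu = (129.7 - 125.28)/(3*0.87979479) = 1.6746
Cpl = (125.28 - 118.6)/(3*0.87979479) = 2.5309
Cpk = min(Cpu, Cpl) = 1.6746

1.6746


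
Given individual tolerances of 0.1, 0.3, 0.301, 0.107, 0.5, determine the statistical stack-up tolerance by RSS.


RSS = sqrt(0.1^2 + 0.3^2 + 0.301^2 + 0.107^2 + 0.5^2)
= sqrt(0.45205)
= 0.6723

0.6723


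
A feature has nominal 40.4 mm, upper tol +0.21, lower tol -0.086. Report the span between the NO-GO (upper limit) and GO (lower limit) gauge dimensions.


GO = nominal - lower_tol (smallest hole = maximum material condition)
GO = 40.4 - 0.086 = 40.314
NO-GO = nominal + upper_tol (largest hole = least material condition)
NO-GO = 40.4 + 0.21 = 40.61
spread = NO-GO - GO = 40.61 - 40.314 = 0.2960

0.2960


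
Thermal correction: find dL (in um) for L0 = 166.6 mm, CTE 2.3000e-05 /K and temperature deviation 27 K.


dL = L * alpha * dT
= 166.6 * 2.3000e-05 * 27
= 0.1034586 mm
dL_um = 0.1034586 * 1000 = 103.4586 um

103.4586


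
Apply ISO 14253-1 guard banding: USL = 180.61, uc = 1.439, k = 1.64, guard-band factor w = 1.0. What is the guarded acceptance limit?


U = k * uc = 1.64 * 1.439 = 2.35996
guard band g = w * U = 1.0 * 2.35996 = 2.35996
AL = USL - g = 180.61 - 2.35996
AL = 178.2500

178.2500


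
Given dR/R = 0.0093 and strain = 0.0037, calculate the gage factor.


GF = (dR/R) / epsilon
= 0.0093 / 0.0037
= 2.5135

2.5135


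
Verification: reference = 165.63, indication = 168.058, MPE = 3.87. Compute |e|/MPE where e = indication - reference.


e = indication - reference = 168.058 - 165.63 = 2.4280
|e| = 2.4280
ratio = |e| / MPE = 2.4280 / 3.87
ratio = 0.6274

0.6274


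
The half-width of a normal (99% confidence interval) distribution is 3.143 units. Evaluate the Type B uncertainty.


u_B = half_width / 2.576
u_B = 3.143 / 2.576
u_B = 1.2201

1.2201


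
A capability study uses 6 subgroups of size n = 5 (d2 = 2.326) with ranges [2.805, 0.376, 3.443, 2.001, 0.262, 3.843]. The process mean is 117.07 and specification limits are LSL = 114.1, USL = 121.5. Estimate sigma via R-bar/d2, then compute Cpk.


R_bar = (2.805 + 0.376 + 3.443 + 2.001 + 0.262 + 3.843) / 6 = 2.1216667
sigma = R_bar / d2 = 2.1216667 / 2.326 = 0.91215249
Cp = (USL - LSL)/(6*sigma) = (121.5 - 114.1)/(6*0.91215249) = 1.3521
Cpu = (121.5 - 117.07)/(3*0.91215249) = 1.6189
Cpl = (117.07 - 114.1)/(3*0.91215249) = 1.0853
Cpk = min(Cpu, Cpl) = 1.0853

1.0853


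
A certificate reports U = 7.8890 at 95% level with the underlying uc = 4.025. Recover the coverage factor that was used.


k = U / uc
k = 7.8890 / 4.025
k = 1.96

1.96


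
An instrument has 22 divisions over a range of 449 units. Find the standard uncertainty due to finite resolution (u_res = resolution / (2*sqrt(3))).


resolution = range / divisions
resolution = 449 / 22 = 20.409091
u_res = resolution / (2*sqrt(3))
u_res = 20.409091 / 3.4641016
u_res = 5.8916

5.8916


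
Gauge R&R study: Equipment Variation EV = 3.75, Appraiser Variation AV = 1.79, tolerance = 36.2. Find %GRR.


GRR = sqrt(EV^2 + AV^2) = sqrt(3.75^2 + 1.79^2) = 4.1553099
%GRR = GRR / tol * 100 = 4.1553099 / 36.2 * 100
%GRR = 11.4788

11.4788


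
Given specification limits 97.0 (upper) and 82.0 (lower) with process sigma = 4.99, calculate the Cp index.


Cp = (USL - LSL) / (6 * sigma)
= (97.0 - 82.0) / (6 * 4.99)
= 15.0000 / 29.9400
= 0.5010

0.5010


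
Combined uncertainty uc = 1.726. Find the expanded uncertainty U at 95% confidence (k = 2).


U = k * uc
U = 2 * 1.726
U = 3.4520

3.4520


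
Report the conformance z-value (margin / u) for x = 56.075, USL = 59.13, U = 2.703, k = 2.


u = U / k = 2.703 / 2 = 1.3515
margin = |USL - x| = |59.13 - 56.075| = 3.055
z = margin / u = 3.055 / 1.3515
z = 2.2605

2.2605


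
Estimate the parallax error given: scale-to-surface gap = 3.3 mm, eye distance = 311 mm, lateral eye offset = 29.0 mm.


error = h * offset / d
= 3.3 * 29.0 / 311
= 0.3077

0.3077


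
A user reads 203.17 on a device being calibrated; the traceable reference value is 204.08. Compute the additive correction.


Correction = standard - reading
= 204.08 - 203.17
= 0.9100

0.9100


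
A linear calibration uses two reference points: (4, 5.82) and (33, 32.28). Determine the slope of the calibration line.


slope = (y2 - y1) / (x2 - x1)
= (32.28 - 5.82) / (33 - 4)
= 26.4600 / 29
= 0.9124

0.9124


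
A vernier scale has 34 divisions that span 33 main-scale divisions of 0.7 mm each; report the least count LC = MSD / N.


LC = MSD / n_div
= 0.7 / 34
= 0.0206

0.0206


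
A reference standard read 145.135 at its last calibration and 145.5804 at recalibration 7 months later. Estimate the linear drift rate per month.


rate = (v2 - v1) / months
= (145.5804 - 145.135) / 7
= 0.4454 / 7
= 0.0636

0.0636


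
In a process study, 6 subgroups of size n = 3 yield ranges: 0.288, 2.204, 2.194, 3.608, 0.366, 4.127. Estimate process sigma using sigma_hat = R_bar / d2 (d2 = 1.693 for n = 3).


R_bar = (0.288 + 2.204 + 2.194 + 3.608 + 0.366 + 4.127) / 6
R_bar = 12.787 / 6 = 2.1311667
sigma_hat = R_bar / d2 = 2.1311667 / 1.693 = 1.2588

1.2588


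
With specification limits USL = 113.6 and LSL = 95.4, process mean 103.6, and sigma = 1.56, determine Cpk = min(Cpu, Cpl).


Cpu = (USL - mean) / (3*sigma) = (113.6 - 103.6) / (3*1.56) = 2.1368
Cpl = (mean - LSL) / (3*sigma) = (103.6 - 95.4) / (3*1.56) = 1.7521
Cpk = min(Cpu, Cpl) = 1.7521

1.7521


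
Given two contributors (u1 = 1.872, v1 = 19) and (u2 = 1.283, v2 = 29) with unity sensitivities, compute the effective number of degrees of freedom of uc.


uc = sqrt(u1^2 + u2^2) = sqrt(1.872^2 + 1.283^2) = 2.2694654
v_eff = uc^4 / (u1^4/v1 + u2^4/v2)
= 2.2694654^4 / (1.872^4/19 + 1.283^4/29)
= 26.527374 / 0.7397878
v_eff = 35.8581

35.8581


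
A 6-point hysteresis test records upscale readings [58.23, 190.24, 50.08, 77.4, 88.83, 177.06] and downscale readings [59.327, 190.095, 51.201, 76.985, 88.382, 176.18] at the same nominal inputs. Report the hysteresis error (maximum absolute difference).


|58.23 - 59.327| = 1.0970
|190.24 - 190.095| = 0.1450
|50.08 - 51.201| = 1.1210
|77.4 - 76.985| = 0.4150
|88.83 - 88.382| = 0.4480
|177.06 - 176.18| = 0.8800
hysteresis = max(diffs) = 1.1210

1.1210


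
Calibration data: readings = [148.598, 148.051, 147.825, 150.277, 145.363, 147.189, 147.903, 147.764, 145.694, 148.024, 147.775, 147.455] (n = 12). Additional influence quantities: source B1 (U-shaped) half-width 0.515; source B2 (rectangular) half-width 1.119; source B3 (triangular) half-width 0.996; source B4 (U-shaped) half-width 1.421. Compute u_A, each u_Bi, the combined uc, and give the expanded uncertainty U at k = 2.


mean = (148.598 + 148.051 + 147.825 + 150.277 + 145.363 + 147.189 + 147.903 + 147.764 + 145.694 + 148.024 + 147.775 + 147.455) / 12 = 147.6598333
s = sqrt(sum((x - mean)^2)/(n-1)) = 1.2623735
u_A = s / sqrt(n) = 1.2623735 / sqrt(12) = 0.36441584
u_B1 = 0.515 / sqrt(2) = 0.36415999
u_B2 = 1.119 / sqrt(3) = 0.64605495
u_B3 = 0.996 / sqrt(6) = 0.4066153
u_B4 = 1.421 / sqrt(2) = 1.0047987
uc = sqrt(0.36441584^2 + 0.36415999^2 + 0.64605495^2 + 0.4066153^2 + 1.0047987^2) = 1.3629948
U = k * uc = 2 * 1.3629948
U = 2.7260

2.7260


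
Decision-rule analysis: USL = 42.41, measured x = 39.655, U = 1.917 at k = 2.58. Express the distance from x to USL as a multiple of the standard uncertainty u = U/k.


u = U / k = 1.917 / 2.58 = 0.74302326
margin = |USL - x| = |42.41 - 39.655| = 2.755
z = margin / u = 2.755 / 0.74302326
z = 3.7078

3.7078


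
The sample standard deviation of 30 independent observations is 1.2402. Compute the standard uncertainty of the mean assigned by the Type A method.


u_A = s / sqrt(n)
u_A = 1.2402 / sqrt(30)
u_A = 1.2402 / 5.4772256
u_A = 0.2264

0.2264


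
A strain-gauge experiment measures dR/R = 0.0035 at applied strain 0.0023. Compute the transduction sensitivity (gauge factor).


GF = (dR/R) / epsilon
= 0.0035 / 0.0023
= 1.5217

1.5217


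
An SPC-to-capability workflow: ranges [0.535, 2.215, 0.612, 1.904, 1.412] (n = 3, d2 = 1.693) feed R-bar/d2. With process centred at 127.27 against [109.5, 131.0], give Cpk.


R_bar = (0.535 + 2.215 + 0.612 + 1.904 + 1.412) / 5 = 1.3356
sigma = R_bar / d2 = 1.3356 / 1.693 = 0.78889545
Cp = (USL - LSL)/(6*sigma) = (131.0 - 109.5)/(6*0.78889545) = 4.5422
Cpu = (131.0 - 127.27)/(3*0.78889545) = 1.5760
Cpl = (127.27 - 109.5)/(3*0.78889545) = 7.5084
Cpk = min(Cpu, Cpl) = 1.5760

1.5760


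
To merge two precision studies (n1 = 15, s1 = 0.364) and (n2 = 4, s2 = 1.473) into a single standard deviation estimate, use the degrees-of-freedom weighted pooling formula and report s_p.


s_p = sqrt(((n1-1)*s1^2 + (n2-1)*s2^2) / (n1+n2-2))
numerator = (15-1)*0.364^2 + (4-1)*1.473^2 = 1.854944 + 6.509187 = 8.364131
denominator = 15 + 4 - 2 = 17
s_p^2 = 8.364131 / 17 = 0.49200771
s_p = sqrt(0.49200771) = 0.7014

0.7014


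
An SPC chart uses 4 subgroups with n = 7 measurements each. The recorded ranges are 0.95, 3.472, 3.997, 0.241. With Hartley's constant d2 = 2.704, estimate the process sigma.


R_bar = (0.95 + 3.472 + 3.997 + 0.241) / 4
R_bar = 8.66 / 4 = 2.165
sigma_hat = R_bar / d2 = 2.165 / 2.704 = 0.8007

0.8007


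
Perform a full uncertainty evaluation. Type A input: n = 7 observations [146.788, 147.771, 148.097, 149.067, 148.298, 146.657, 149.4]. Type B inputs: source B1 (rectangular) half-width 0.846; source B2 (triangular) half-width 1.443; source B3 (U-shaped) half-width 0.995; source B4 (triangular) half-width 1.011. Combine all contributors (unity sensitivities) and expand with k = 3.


mean = (146.788 + 147.771 + 148.097 + 149.067 + 148.298 + 146.657 + 149.4) / 7 = 148.0111429
s = sqrt(sum((x - mean)^2)/(n-1)) = 1.0425023
u_A = s / sqrt(n) = 1.0425023 / sqrt(7) = 0.39402883
u_B1 = 0.846 / sqrt(3) = 0.48843833
u_B2 = 1.443 / sqrt(6) = 0.58910228
u_B3 = 0.995 / sqrt(2) = 0.70357125
u_B4 = 1.011 / sqrt(6) = 0.41273902
uc = sqrt(0.39402883^2 + 0.48843833^2 + 0.58910228^2 + 0.70357125^2 + 0.41273902^2) = 1.1858492
U = k * uc = 3 * 1.1858492
U = 3.5575

3.5575


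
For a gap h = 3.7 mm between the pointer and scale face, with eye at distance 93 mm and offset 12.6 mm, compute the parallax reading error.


error = h * offset / d
= 3.7 * 12.6 / 93
= 0.5013

0.5013


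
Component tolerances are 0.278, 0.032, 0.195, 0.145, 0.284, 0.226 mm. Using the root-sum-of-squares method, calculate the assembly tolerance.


RSS = sqrt(0.278^2 + 0.032^2 + 0.195^2 + 0.145^2 + 0.284^2 + 0.226^2)
= sqrt(0.26909)
= 0.5187

0.5187


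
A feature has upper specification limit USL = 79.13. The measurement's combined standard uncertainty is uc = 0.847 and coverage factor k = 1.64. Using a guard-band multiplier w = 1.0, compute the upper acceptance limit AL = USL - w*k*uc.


U = k * uc = 1.64 * 0.847 = 1.38908
guard band g = w * U = 1.0 * 1.38908 = 1.38908
AL = USL - g = 79.13 - 1.38908
AL = 77.7409

77.7409


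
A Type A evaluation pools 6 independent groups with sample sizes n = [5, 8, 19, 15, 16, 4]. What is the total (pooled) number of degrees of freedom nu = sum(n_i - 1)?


nu = sum_i (n_i - 1)
nu = ((5 - 1) + (8 - 1) + (19 - 1) + (15 - 1) + (16 - 1) + (4 - 1))
nu = 4 + 7 + 18 + 14 + 15 + 3
nu = 61

61


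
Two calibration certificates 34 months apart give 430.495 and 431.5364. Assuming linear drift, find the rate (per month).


rate = (v2 - v1) / months
= (431.5364 - 430.495) / 34
= 1.0414 / 34
= 0.0306

0.0306


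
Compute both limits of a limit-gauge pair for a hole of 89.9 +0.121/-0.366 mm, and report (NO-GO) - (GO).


GO = nominal - lower_tol (smallest hole = maximum material condition)
GO = 89.9 - 0.366 = 89.534
NO-GO = nominal + upper_tol (largest hole = least material condition)
NO-GO = 89.9 + 0.121 = 90.021
spread = NO-GO - GO = 90.021 - 89.534 = 0.4870

0.4870


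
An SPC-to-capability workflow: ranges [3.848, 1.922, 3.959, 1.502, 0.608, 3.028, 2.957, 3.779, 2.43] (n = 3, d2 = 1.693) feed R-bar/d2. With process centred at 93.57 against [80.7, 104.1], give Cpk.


R_bar = (3.848 + 1.922 + 3.959 + 1.502 + 0.608 + 3.028 + 2.957 + 3.779 + 2.43) / 9 = 2.6703333
sigma = R_bar / d2 = 2.6703333 / 1.693 = 1.577279
Cp = (USL - LSL)/(6*sigma) = (104.1 - 80.7)/(6*1.577279) = 2.4726
Cpu = (104.1 - 93.57)/(3*1.577279) = 2.2254
Cpl = (93.57 - 80.7)/(3*1.577279) = 2.7199
Cpk = min(Cpu, Cpl) = 2.2254

2.2254


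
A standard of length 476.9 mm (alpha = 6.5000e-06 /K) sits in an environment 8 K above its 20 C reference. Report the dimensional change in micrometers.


dL = L * alpha * dT
= 476.9 * 6.5000e-06 * 8
= 0.0247988 mm
dL_um = 0.0247988 * 1000 = 24.7988 um

24.7988


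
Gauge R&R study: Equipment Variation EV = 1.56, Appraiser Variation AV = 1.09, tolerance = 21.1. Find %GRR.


GRR = sqrt(EV^2 + AV^2) = sqrt(1.56^2 + 1.09^2) = 1.9030765
%GRR = GRR / tol * 100 = 1.9030765 / 21.1 * 100
%GRR = 9.0193

9.0193


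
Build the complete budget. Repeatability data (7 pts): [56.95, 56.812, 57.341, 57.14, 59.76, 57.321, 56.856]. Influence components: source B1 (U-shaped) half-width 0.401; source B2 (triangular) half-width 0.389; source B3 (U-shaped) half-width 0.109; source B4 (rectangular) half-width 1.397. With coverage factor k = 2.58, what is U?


mean = (56.95 + 56.812 + 57.341 + 57.14 + 59.76 + 57.321 + 56.856) / 7 = 57.45428571
s = sqrt(sum((x - mean)^2)/(n-1)) = 1.0384663
u_A = s / sqrt(n) = 1.0384663 / sqrt(7) = 0.39250337
u_B1 = 0.401 / sqrt(2) = 0.28354982
u_B2 = 0.389 / sqrt(6) = 0.15880858
u_B3 = 0.109 / sqrt(2) = 0.077074639
u_B4 = 1.397 / sqrt(3) = 0.80655833
uc = sqrt(0.39250337^2 + 0.28354982^2 + 0.15880858^2 + 0.077074639^2 + 0.80655833^2) = 0.95716059
U = k * uc = 2.58 * 0.95716059
U = 2.4695

2.4695


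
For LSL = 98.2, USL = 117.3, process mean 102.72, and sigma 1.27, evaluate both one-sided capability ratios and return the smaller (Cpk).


Cpu = (USL - mean) / (3*sigma) = (117.3 - 102.72) / (3*1.27) = 3.8268
Cpl = (mean - LSL) / (3*sigma) = (102.72 - 98.2) / (3*1.27) = 1.1864
Cpk = min(Cpu, Cpl) = 1.1864

1.1864


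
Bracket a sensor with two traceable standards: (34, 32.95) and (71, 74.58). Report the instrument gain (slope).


slope = (y2 - y1) / (x2 - x1)
= (74.58 - 32.95) / (71 - 34)
= 41.6300 / 37
= 1.1251

1.1251


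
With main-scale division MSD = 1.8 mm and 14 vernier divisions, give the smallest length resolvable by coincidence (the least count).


LC = MSD / n_div
= 1.8 / 14
= 0.1286

0.1286


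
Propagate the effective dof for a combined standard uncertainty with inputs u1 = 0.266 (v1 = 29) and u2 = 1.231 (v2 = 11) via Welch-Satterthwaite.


uc = sqrt(u1^2 + u2^2) = sqrt(0.266^2 + 1.231^2) = 1.2594114
v_eff = uc^4 / (u1^4/v1 + u2^4/v2)
= 1.2594114^4 / (0.266^4/29 + 1.231^4/11)
= 2.5157674 / 0.2089289
v_eff = 12.0413

12.0413


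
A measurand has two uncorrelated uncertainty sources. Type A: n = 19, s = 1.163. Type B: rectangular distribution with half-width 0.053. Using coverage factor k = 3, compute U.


u_A = s / sqrt(n) = 1.163 / sqrt(19) = 0.2668105
u_B = half_width / sqrt(3) = 0.053 / sqrt(3) = 0.030599564
uc = sqrt(u_A^2 + u_B^2) = sqrt(0.2668105^2 + 0.030599564^2) = 0.26855945
U = k * uc = 3 * 0.26855945
U = 0.8057

0.8057


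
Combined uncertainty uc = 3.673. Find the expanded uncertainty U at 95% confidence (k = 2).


U = k * uc
U = 2 * 3.673
U = 7.3460

7.3460


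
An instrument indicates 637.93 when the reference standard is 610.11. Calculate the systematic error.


Systematic error = measured - true
= 637.93 - 610.11
= 27.8200

27.8200


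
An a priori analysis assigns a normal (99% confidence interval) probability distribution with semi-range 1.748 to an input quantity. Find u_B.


u_B = half_width / 2.576
u_B = 1.748 / 2.576
u_B = 0.6786

0.6786


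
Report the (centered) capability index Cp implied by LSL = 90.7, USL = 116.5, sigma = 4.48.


Cp = (USL - LSL) / (6 * sigma)
= (116.5 - 90.7) / (6 * 4.48)
= 25.8000 / 26.8800
= 0.9598

0.9598


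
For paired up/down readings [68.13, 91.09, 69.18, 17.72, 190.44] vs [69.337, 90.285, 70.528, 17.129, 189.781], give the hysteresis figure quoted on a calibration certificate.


|68.13 - 69.337| = 1.2070
|91.09 - 90.285| = 0.8050
|69.18 - 70.528| = 1.3480
|17.72 - 17.129| = 0.5910
|190.44 - 189.781| = 0.6590
hysteresis = max(diffs) = 1.3480

1.3480


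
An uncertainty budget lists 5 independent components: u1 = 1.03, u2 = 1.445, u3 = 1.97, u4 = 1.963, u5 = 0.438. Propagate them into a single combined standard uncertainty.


uc = sqrt(1.03^2 + 1.445^2 + 1.97^2 + 1.963^2 + 0.438^2)
uc = sqrt(11.075038)
uc = 3.3279

3.3279


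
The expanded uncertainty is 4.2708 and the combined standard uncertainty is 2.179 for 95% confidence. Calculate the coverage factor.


k = U / uc
k = 4.2708 / 2.179
k = 1.96

1.96


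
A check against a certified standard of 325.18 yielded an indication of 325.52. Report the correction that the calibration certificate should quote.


Correction = standard - reading
= 325.18 - 325.52
= -0.3400

-0.3400


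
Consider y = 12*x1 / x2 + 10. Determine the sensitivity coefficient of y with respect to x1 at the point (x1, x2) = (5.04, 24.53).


y = 12*x1 / x2 + 10
dy/dx1 = 12/x2
Evaluate at x2 = 24.53: c1 = 12 / 24.53
c1 = 0.4892

0.4892


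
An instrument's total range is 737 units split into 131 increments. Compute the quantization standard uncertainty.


resolution = range / divisions
resolution = 737 / 131 = 5.6259542
u_res = resolution / (2*sqrt(3))
u_res = 5.6259542 / 3.4641016
u_res = 1.6241

1.6241


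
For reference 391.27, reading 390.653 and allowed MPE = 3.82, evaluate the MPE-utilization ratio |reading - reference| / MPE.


e = indication - reference = 390.653 - 391.27 = -0.6170
|e| = 0.6170
ratio = |e| / MPE = 0.6170 / 3.82
ratio = 0.1615

0.1615


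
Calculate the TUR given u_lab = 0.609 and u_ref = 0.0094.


TUR = u_lab / u_ref
= 0.609 / 0.0094
= 64.7872

64.7872


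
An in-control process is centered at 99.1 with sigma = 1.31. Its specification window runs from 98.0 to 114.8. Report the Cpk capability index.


Cpu = (USL - mean) / (3*sigma) = (114.8 - 99.1) / (3*1.31) = 3.9949
Cpl = (mean - LSL) / (3*sigma) = (99.1 - 98.0) / (3*1.31) = 0.2799
Cpk = min(Cpu, Cpl) = 0.2799

0.2799


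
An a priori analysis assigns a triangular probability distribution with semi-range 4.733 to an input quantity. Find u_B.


u_B = half_width / sqrt(6)
u_B = 4.733 / 2.4494897
u_B = 1.9322

1.9322


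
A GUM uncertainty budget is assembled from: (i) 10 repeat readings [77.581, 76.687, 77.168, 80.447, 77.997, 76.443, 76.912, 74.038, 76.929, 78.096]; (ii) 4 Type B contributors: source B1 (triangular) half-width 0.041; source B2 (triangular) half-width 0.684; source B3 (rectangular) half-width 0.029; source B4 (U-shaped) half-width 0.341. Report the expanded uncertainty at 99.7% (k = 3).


mean = (77.581 + 76.687 + 77.168 + 80.447 + 77.997 + 76.443 + 76.912 + 74.038 + 76.929 + 78.096) / 10 = 77.2298
s = sqrt(sum((x - mean)^2)/(n-1)) = 1.6024005
u_A = s / sqrt(n) = 1.6024005 / sqrt(10) = 0.50672353
u_B1 = 0.041 / sqrt(6) = 0.01673818
u_B2 = 0.684 / sqrt(6) = 0.27924183
u_B3 = 0.029 / sqrt(3) = 0.016743158
u_B4 = 0.341 / sqrt(2) = 0.24112341
uc = sqrt(0.50672353^2 + 0.01673818^2 + 0.27924183^2 + 0.016743158^2 + 0.24112341^2) = 0.62725253
U = k * uc = 3 * 0.62725253
U = 1.8818

1.8818


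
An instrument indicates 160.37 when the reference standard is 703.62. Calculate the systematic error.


Systematic error = measured - true
= 160.37 - 703.62
= -543.2500

-543.2500


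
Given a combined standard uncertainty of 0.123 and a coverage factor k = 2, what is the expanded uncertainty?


U = k * uc
U = 2 * 0.123
U = 0.2460

0.2460


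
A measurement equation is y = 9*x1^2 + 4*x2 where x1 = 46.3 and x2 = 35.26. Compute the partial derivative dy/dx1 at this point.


y = 9*x1^2 + 4*x2
dy/dx1 = 2*9*x1
Evaluate at x1 = 46.3: c1 = 18 * 46.3
c1 = 833.4000

833.4000


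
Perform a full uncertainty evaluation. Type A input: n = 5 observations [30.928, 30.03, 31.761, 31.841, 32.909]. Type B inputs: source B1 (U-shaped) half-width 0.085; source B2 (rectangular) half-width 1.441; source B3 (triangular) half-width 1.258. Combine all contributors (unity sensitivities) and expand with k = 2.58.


mean = (30.928 + 30.03 + 31.761 + 31.841 + 32.909) / 5 = 31.4938
s = sqrt(sum((x - mean)^2)/(n-1)) = 1.0790708
u_A = s / sqrt(n) = 1.0790708 / sqrt(5) = 0.48257513
u_B1 = 0.085 / sqrt(2) = 0.060104076
u_B2 = 1.441 / sqrt(3) = 0.83196174
u_B3 = 1.258 / sqrt(6) = 0.51357635
uc = sqrt(0.48257513^2 + 0.060104076^2 + 0.83196174^2 + 0.51357635^2) = 1.0919763
U = k * uc = 2.58 * 1.0919763
U = 2.8173

2.8173


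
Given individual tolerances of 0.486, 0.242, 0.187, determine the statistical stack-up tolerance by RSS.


RSS = sqrt(0.486^2 + 0.242^2 + 0.187^2)
= sqrt(0.329729)
= 0.5742

0.5742


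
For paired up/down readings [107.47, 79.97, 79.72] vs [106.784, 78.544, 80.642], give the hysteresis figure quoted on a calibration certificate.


|107.47 - 106.784| = 0.6860
|79.97 - 78.544| = 1.4260
|79.72 - 80.642| = 0.9220
hysteresis = max(diffs) = 1.4260

1.4260


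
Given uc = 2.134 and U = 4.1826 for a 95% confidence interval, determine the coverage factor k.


k = U / uc
k = 4.1826 / 2.134
k = 1.96

1.96


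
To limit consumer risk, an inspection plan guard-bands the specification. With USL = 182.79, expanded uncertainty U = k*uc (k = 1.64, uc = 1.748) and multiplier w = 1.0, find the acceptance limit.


U = k * uc = 1.64 * 1.748 = 2.86672
guard band g = w * U = 1.0 * 2.86672 = 2.86672
AL = USL - g = 182.79 - 2.86672
AL = 179.9233

179.9233


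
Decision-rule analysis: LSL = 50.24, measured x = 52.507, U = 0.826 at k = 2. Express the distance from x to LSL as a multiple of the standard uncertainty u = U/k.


u = U / k = 0.826 / 2 = 0.413
margin = |LSL - x| = |50.24 - 52.507| = 2.267
z = margin / u = 2.267 / 0.413
z = 5.4891

5.4891


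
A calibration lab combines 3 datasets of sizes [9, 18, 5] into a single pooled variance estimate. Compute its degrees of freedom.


nu = sum_i (n_i - 1)
nu = ((9 - 1) + (18 - 1) + (5 - 1))
nu = 8 + 17 + 4
nu = 29

29


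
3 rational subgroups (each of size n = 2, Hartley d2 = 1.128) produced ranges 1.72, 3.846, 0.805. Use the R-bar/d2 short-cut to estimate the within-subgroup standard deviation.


R_bar = (1.72 + 3.846 + 0.805) / 3
R_bar = 6.371 / 3 = 2.1236667
sigma_hat = R_bar / d2 = 2.1236667 / 1.128 = 1.8827

1.8827


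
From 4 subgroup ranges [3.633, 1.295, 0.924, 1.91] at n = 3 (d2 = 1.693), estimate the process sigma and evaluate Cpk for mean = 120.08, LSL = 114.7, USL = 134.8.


R_bar = (3.633 + 1.295 + 0.924 + 1.91) / 4 = 1.9405
sigma = R_bar / d2 = 1.9405 / 1.693 = 1.1461902
Cp = (USL - LSL)/(6*sigma) = (134.8 - 114.7)/(6*1.1461902) = 2.9227
Cpu = (134.8 - 120.08)/(3*1.1461902) = 4.2808
Cpl = (120.08 - 114.7)/(3*1.1461902) = 1.5646
Cpk = min(Cpu, Cpl) = 1.5646

1.5646


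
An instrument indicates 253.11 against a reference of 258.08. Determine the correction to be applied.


Correction = standard - reading
= 258.08 - 253.11
= 4.9700

4.9700


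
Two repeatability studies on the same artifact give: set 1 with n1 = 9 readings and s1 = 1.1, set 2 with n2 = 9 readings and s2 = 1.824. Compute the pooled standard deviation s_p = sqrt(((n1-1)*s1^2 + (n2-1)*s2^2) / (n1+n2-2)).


s_p = sqrt(((n1-1)*s1^2 + (n2-1)*s2^2) / (n1+n2-2))
numerator = (9-1)*1.1^2 + (9-1)*1.824^2 = 9.68 + 26.615808 = 36.295808
denominator = 9 + 9 - 2 = 16
s_p^2 = 36.295808 / 16 = 2.268488
s_p = sqrt(2.268488) = 1.5062

1.5062


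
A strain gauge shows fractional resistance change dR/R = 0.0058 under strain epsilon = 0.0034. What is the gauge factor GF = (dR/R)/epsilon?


GF = (dR/R) / epsilon
= 0.0058 / 0.0034
= 1.7059

1.7059


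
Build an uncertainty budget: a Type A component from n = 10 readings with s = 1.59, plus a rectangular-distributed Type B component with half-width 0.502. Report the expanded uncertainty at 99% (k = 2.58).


u_A = s / sqrt(n) = 1.59 / sqrt(10) = 0.50280215
u_B = half_width / sqrt(3) = 0.502 / sqrt(3) = 0.28982984
uc = sqrt(u_A^2 + u_B^2) = sqrt(0.50280215^2 + 0.28982984^2) = 0.58035449
U = k * uc = 2.58 * 0.58035449
U = 1.4973

1.4973


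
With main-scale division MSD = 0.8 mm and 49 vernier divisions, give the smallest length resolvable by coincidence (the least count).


LC = MSD / n_div
= 0.8 / 49
= 0.0163

0.0163


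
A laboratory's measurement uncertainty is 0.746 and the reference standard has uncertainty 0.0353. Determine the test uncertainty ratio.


TUR = u_lab / u_ref
= 0.746 / 0.0353
= 21.1331

21.1331


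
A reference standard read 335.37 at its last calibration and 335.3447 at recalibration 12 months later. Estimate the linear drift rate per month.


rate = (v2 - v1) / months
= (335.3447 - 335.37) / 12
= -0.0253 / 12
= -0.0021

-0.0021


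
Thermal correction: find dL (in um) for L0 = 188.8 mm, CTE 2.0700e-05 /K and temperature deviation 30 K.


dL = L * alpha * dT
= 188.8 * 2.0700e-05 * 30
= 0.1172448 mm
dL_um = 0.1172448 * 1000 = 117.2448 um

117.2448


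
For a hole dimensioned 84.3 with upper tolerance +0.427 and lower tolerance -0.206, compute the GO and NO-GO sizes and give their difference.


GO = nominal - lower_tol (smallest hole = maximum material condition)
GO = 84.3 - 0.206 = 84.094
NO-GO = nominal + upper_tol (largest hole = least material condition)
NO-GO = 84.3 + 0.427 = 84.727
spread = NO-GO - GO = 84.727 - 84.094 = 0.6330

0.6330


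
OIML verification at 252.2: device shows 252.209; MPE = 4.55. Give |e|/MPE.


e = indication - reference = 252.209 - 252.2 = 0.0090
|e| = 0.0090
ratio = |e| / MPE = 0.0090 / 4.55
ratio = 0.0020

0.0020


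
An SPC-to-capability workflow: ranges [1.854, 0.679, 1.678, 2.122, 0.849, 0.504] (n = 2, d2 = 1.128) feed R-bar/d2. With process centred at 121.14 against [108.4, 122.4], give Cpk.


R_bar = (1.854 + 0.679 + 1.678 + 2.122 + 0.849 + 0.504) / 6 = 1.281
sigma = R_bar / d2 = 1.281 / 1.128 = 1.1356383
Cp = (USL - LSL)/(6*sigma) = (122.4 - 108.4)/(6*1.1356383) = 2.0546
Cpu = (122.4 - 121.14)/(3*1.1356383) = 0.3698
Cpl = (121.14 - 108.4)/(3*1.1356383) = 3.7395
Cpk = min(Cpu, Cpl) = 0.3698

0.3698


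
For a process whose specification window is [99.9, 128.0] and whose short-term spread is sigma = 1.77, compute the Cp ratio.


Cp = (USL - LSL) / (6 * sigma)
= (128.0 - 99.9) / (6 * 1.77)
= 28.1000 / 10.6200
= 2.6460

2.6460


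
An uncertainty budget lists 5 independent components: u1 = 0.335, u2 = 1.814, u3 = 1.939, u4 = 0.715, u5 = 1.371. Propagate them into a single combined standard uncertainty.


uc = sqrt(0.335^2 + 1.814^2 + 1.939^2 + 0.715^2 + 1.371^2)
uc = sqrt(9.553408)
uc = 3.0909

3.0909


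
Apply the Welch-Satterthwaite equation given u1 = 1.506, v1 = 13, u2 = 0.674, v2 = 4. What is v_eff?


uc = sqrt(u1^2 + u2^2) = sqrt(1.506^2 + 0.674^2) = 1.649943
v_eff = uc^4 / (u1^4/v1 + u2^4/v2)
= 1.649943^4 / (1.506^4/13 + 0.674^4/4)
= 7.4109821 / 0.447283
v_eff = 16.5689

16.5689


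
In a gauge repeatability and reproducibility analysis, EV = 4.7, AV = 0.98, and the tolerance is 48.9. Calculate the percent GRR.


GRR = sqrt(EV^2 + AV^2) = sqrt(4.7^2 + 0.98^2) = 4.8010832
%GRR = GRR / tol * 100 = 4.8010832 / 48.9 * 100
%GRR = 9.8182

9.8182


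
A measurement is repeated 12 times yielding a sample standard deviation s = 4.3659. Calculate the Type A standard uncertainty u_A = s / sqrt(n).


u_A = s / sqrt(n)
u_A = 4.3659 / sqrt(12)
u_A = 4.3659 / 3.4641016
u_A = 1.2603

1.2603


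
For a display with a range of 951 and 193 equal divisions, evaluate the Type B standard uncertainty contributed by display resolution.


resolution = range / divisions
resolution = 951 / 193 = 4.9274611
u_res = resolution / (2*sqrt(3))
u_res = 4.9274611 / 3.4641016
u_res = 1.4224

1.4224


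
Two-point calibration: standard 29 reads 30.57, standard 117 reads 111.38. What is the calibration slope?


slope = (y2 - y1) / (x2 - x1)
= (111.38 - 30.57) / (117 - 29)
= 80.8100 / 88
= 0.9183

0.9183


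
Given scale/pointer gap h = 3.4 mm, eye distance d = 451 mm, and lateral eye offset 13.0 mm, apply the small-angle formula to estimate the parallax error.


error = h * offset / d
= 3.4 * 13.0 / 451
= 0.0980

0.0980


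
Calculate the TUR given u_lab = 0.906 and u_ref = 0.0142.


TUR = u_lab / u_ref
= 0.906 / 0.0142
= 63.8028

63.8028


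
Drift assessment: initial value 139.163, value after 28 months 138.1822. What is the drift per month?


rate = (v2 - v1) / months
= (138.1822 - 139.163) / 28
= -0.9808 / 28
= -0.0350

-0.0350


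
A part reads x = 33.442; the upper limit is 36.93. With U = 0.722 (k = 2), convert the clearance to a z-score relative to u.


u = U / k = 0.722 / 2 = 0.361
margin = |USL - x| = |36.93 - 33.442| = 3.488
z = margin / u = 3.488 / 0.361
z = 9.6620

9.6620


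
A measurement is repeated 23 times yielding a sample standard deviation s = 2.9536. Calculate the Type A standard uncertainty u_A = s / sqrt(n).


u_A = s / sqrt(n)
u_A = 2.9536 / sqrt(23)
u_A = 2.9536 / 4.7958315
u_A = 0.6159

0.6159


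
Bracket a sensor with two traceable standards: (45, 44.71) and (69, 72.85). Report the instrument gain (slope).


slope = (y2 - y1) / (x2 - x1)
= (72.85 - 44.71) / (69 - 45)
= 28.1400 / 24
= 1.1725

1.1725


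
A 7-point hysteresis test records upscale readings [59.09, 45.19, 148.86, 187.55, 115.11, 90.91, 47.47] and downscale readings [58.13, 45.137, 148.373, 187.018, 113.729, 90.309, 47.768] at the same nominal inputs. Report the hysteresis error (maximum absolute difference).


|59.09 - 58.13| = 0.9600
|45.19 - 45.137| = 0.0530
|148.86 - 148.373| = 0.4870
|187.55 - 187.018| = 0.5320
|115.11 - 113.729| = 1.3810
|90.91 - 90.309| = 0.6010
|47.47 - 47.768| = 0.2980
hysteresis = max(diffs) = 1.3810

1.3810


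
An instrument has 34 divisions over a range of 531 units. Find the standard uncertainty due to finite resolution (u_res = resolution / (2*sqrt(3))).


resolution = range / divisions
resolution = 531 / 34 = 15.617647
u_res = resolution / (2*sqrt(3))
u_res = 15.617647 / 3.4641016
u_res = 4.5084

4.5084


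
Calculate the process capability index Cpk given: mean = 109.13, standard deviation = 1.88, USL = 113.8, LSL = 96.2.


Cpu = (USL - mean) / (3*sigma) = (113.8 - 109.13) / (3*1.88) = 0.8280
Cpl = (mean - LSL) / (3*sigma) = (109.13 - 96.2) / (3*1.88) = 2.2926
Cpk = min(Cpu, Cpl) = 0.8280

0.8280


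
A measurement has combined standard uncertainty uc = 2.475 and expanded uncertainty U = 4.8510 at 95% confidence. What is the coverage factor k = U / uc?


k = U / uc
k = 4.8510 / 2.475
k = 1.96

1.96


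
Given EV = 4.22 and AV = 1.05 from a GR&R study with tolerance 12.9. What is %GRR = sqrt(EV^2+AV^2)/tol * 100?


GRR = sqrt(EV^2 + AV^2) = sqrt(4.22^2 + 1.05^2) = 4.3486665
%GRR = GRR / tol * 100 = 4.3486665 / 12.9 * 100
%GRR = 33.7106

33.7106


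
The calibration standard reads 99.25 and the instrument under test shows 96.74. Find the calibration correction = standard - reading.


Correction = standard - reading
= 99.25 - 96.74
= 2.5100

2.5100


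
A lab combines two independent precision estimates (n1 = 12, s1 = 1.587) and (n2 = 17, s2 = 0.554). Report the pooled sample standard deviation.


s_p = sqrt(((n1-1)*s1^2 + (n2-1)*s2^2) / (n1+n2-2))
numerator = (12-1)*1.587^2 + (17-1)*0.554^2 = 27.704259 + 4.910656 = 32.614915
denominator = 12 + 17 - 2 = 27
s_p^2 = 32.614915 / 27 = 1.2079598
s_p = sqrt(1.2079598) = 1.0991

1.0991


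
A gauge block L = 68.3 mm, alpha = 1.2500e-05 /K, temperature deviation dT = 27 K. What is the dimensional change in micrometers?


dL = L * alpha * dT
= 68.3 * 1.2500e-05 * 27
= 0.0230512 mm
dL_um = 0.0230512 * 1000 = 23.0512 um

23.0512


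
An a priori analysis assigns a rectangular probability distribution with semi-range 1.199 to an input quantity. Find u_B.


u_B = half_width / sqrt(3)
u_B = 1.199 / 1.7320508
u_B = 0.6922

0.6922


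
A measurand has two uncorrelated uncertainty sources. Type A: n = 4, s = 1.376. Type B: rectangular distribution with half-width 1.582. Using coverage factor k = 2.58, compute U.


u_A = s / sqrt(n) = 1.376 / sqrt(4) = 0.688
u_B = half_width / sqrt(3) = 1.582 / sqrt(3) = 0.91336813
uc = sqrt(u_A^2 + u_B^2) = sqrt(0.688^2 + 0.91336813^2) = 1.143497
U = k * uc = 2.58 * 1.143497
U = 2.9502

2.9502
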